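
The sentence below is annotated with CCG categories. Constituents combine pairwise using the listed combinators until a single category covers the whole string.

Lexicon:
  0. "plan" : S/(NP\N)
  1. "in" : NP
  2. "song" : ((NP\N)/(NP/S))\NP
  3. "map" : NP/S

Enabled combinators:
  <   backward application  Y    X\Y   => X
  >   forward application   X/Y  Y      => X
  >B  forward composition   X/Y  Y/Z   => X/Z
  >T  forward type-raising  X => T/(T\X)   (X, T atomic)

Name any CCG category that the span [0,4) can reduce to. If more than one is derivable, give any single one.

S

[0,4] S   >
  [0,1] "plan" : S/(NP\N)
  [1,4] NP\N   >
    [1,3] (NP\N)/(NP/S)   <
      [1,2] "in" : NP
      [2,3] "song" : ((NP\N)/(NP/S))\NP
    [3,4] "map" : NP/S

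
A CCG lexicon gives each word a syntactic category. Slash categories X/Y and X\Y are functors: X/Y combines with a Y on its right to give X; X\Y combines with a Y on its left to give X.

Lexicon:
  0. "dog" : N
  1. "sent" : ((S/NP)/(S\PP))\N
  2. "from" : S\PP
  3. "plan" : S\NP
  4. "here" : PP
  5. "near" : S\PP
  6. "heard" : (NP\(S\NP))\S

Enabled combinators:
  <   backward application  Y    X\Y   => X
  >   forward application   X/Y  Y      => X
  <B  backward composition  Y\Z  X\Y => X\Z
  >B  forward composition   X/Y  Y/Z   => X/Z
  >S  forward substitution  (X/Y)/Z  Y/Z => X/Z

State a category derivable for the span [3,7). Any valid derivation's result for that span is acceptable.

NP

[0,7] S   >
  [0,3] S/NP   >
    [0,2] (S/NP)/(S\PP)   <
      [0,1] "dog" : N
      [1,2] "sent" : ((S/NP)/(S\PP))\N
    [2,3] "from" : S\PP
  [3,7] NP   <
    [3,4] "plan" : S\NP
    [4,7] NP\(S\NP)   <
      [4,6] S   <
        [4,5] "here" : PP
        [5,6] "near" : S\PP
      [6,7] "heard" : (NP\(S\NP))\S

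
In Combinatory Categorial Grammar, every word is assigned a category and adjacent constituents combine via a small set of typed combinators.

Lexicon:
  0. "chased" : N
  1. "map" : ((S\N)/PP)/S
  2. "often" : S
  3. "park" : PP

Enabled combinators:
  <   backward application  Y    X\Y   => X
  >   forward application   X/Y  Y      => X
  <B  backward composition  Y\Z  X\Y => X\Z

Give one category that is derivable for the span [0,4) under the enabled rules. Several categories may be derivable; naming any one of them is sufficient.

[0,4] S   <
  [0,1] "chased" : N
  [1,4] S\N   >
    [1,3] (S\N)/PP   >
      [1,2] "map" : ((S\N)/PP)/S
      [2,3] "often" : S
    [3,4] "park" : PP

S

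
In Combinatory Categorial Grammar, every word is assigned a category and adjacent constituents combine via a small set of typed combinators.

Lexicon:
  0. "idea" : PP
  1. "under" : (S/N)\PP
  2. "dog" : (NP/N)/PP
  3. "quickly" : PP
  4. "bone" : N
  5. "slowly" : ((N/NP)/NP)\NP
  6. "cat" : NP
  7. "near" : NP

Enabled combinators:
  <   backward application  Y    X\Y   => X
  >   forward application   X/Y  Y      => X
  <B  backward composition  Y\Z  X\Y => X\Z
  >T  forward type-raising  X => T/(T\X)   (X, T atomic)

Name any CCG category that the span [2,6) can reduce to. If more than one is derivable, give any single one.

(N/NP)/NP

[0,8] S   >
  [0,2] S/N   <
    [0,1] "idea" : PP
    [1,2] "under" : (S/N)\PP
  [2,8] N   >
    [2,7] N/NP   >
      [2,6] (N/NP)/NP   <
        [2,5] NP   >
          [2,4] NP/N   >
            [2,3] "dog" : (NP/N)/PP
            [3,4] "quickly" : PP
          [4,5] "bone" : N
        [5,6] "slowly" : ((N/NP)/NP)\NP
      [6,7] "cat" : NP
    [7,8] "near" : NP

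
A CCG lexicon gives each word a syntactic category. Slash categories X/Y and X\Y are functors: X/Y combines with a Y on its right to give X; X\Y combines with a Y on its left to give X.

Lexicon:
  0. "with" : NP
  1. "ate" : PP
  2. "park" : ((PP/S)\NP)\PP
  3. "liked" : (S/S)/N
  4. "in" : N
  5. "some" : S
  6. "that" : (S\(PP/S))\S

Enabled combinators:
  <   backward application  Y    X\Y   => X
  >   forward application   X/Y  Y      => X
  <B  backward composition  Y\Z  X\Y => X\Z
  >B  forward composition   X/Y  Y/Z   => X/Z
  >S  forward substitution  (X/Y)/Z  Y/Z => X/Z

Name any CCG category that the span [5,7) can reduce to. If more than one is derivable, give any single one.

S\(PP/S)

[0,7] S   <
  [0,5] PP/S   >B
    [0,3] PP/S   <
      [0,1] "with" : NP
      [1,3] (PP/S)\NP   <
        [1,2] "ate" : PP
        [2,3] "park" : ((PP/S)\NP)\PP
    [3,5] S/S   >
      [3,4] "liked" : (S/S)/N
      [4,5] "in" : N
  [5,7] S\(PP/S)   <
    [5,6] "some" : S
    [6,7] "that" : (S\(PP/S))\S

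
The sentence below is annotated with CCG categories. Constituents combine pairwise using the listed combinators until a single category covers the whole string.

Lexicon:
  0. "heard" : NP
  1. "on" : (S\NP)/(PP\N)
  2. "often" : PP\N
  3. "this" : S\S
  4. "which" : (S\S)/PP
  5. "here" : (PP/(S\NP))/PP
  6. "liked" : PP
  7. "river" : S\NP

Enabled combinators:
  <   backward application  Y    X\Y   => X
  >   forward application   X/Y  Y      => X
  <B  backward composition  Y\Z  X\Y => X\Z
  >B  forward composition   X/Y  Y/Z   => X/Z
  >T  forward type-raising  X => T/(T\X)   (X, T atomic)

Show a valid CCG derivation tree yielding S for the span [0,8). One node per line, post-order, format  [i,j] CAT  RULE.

[0,1] NP  lex  "heard"
[0,1] S/(S\NP)  >T
[1,2] (S\NP)/(PP\N)  lex  "on"
[2,3] PP\N  lex  "often"
[1,3] S\NP  >  k=2
[3,4] S\S  lex  "this"
[1,4] S\NP  <B  k=3
[4,5] (S\S)/PP  lex  "which"
[5,6] (PP/(S\NP))/PP  lex  "here"
[6,7] PP  lex  "liked"
[5,7] PP/(S\NP)  >  k=6
[7,8] S\NP  lex  "river"
[5,8] PP  >  k=7
[4,8] S\S  >  k=5
[1,8] S\NP  <B  k=4
[0,8] S  >  k=1

[0,8] S   >
  [0,1] S/(S\NP)   >T
    [0,1] "heard" : NP
  [1,8] S\NP   <B
    [1,4] S\NP   <B
      [1,3] S\NP   >
        [1,2] "on" : (S\NP)/(PP\N)
        [2,3] "often" : PP\N
      [3,4] "this" : S\S
    [4,8] S\S   >
      [4,5] "which" : (S\S)/PP
      [5,8] PP   >
        [5,7] PP/(S\NP)   >
          [5,6] "here" : (PP/(S\NP))/PP
          [6,7] "liked" : PP
        [7,8] "river" : S\NP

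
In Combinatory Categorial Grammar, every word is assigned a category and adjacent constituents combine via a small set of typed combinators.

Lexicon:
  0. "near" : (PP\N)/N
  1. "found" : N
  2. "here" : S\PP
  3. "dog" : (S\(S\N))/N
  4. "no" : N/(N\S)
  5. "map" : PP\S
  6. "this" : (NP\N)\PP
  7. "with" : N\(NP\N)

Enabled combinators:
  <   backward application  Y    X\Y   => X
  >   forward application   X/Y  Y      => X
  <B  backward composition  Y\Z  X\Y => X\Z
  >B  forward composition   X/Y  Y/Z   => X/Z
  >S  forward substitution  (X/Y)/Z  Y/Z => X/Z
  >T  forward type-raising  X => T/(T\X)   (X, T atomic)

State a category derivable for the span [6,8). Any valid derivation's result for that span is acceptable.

[0,8] S   <
  [0,3] S\N   <B
    [0,2] PP\N   >
      [0,1] "near" : (PP\N)/N
      [1,2] "found" : N
    [2,3] "here" : S\PP
  [3,8] S\(S\N)   >
    [3,4] "dog" : (S\(S\N))/N
    [4,8] N   >
      [4,5] "no" : N/(N\S)
      [5,8] N\S   <B
        [5,6] "map" : PP\S
        [6,8] N\PP   <B
          [6,7] "this" : (NP\N)\PP
          [7,8] "with" : N\(NP\N)

N\PP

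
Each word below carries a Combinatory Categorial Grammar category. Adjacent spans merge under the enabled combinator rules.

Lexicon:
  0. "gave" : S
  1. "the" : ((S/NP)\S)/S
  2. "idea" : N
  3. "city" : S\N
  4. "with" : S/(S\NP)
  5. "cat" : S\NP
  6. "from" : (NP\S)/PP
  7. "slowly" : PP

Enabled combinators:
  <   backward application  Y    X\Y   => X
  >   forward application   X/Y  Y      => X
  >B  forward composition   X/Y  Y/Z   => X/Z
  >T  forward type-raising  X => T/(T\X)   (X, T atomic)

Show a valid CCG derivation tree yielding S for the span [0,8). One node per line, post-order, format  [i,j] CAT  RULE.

[0,1] S  lex  "gave"
[1,2] ((S/NP)\S)/S  lex  "the"
[2,3] N  lex  "idea"
[3,4] S\N  lex  "city"
[2,4] S  <  k=3
[1,4] (S/NP)\S  >  k=2
[0,4] S/NP  <  k=1
[4,5] S/(S\NP)  lex  "with"
[5,6] S\NP  lex  "cat"
[4,6] S  >  k=5
[6,7] (NP\S)/PP  lex  "from"
[7,8] PP  lex  "slowly"
[6,8] NP\S  >  k=7
[4,8] NP  <  k=6
[0,8] S  >  k=4

[0,8] S   >
  [0,4] S/NP   <
    [0,1] "gave" : S
    [1,4] (S/NP)\S   >
      [1,2] "the" : ((S/NP)\S)/S
      [2,4] S   <
        [2,3] "idea" : N
        [3,4] "city" : S\N
  [4,8] NP   <
    [4,6] S   >
      [4,5] "with" : S/(S\NP)
      [5,6] "cat" : S\NP
    [6,8] NP\S   >
      [6,7] "from" : (NP\S)/PP
      [7,8] "slowly" : PP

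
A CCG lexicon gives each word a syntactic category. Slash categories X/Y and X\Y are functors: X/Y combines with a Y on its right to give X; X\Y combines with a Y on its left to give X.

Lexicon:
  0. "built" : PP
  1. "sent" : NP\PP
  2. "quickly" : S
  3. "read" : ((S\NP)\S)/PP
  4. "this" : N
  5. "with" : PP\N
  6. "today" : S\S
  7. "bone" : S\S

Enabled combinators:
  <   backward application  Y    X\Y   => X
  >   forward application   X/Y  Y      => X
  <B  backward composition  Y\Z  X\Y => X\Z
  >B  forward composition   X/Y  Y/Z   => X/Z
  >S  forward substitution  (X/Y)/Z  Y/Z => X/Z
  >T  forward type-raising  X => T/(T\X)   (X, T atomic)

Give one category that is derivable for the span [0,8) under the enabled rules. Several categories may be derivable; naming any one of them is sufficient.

S

[0,8] S   >
  [0,1] S/(S\PP)   >T
    [0,1] "built" : PP
  [1,8] S\PP   <B
    [1,2] "sent" : NP\PP
    [2,8] S\NP   <B
      [2,7] S\NP   <B
        [2,6] S\NP   <
          [2,3] "quickly" : S
          [3,6] (S\NP)\S   >
            [3,4] "read" : ((S\NP)\S)/PP
            [4,6] PP   <
              [4,5] "this" : N
              [5,6] "with" : PP\N
        [6,7] "today" : S\S
      [7,8] "bone" : S\S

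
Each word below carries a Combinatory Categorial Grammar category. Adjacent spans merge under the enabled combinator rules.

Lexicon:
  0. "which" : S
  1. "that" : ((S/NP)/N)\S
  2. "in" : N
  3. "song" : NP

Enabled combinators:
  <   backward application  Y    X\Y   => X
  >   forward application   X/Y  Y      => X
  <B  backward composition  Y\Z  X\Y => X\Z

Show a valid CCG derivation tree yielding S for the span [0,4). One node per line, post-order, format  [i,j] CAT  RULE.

[0,4] S   >
  [0,3] S/NP   >
    [0,2] (S/NP)/N   <
      [0,1] "which" : S
      [1,2] "that" : ((S/NP)/N)\S
    [2,3] "in" : N
  [3,4] "song" : NP

[0,1] S  lex  "which"
[1,2] ((S/NP)/N)\S  lex  "that"
[0,2] (S/NP)/N  <  k=1
[2,3] N  lex  "in"
[0,3] S/NP  >  k=2
[3,4] NP  lex  "song"
[0,4] S  >  k=3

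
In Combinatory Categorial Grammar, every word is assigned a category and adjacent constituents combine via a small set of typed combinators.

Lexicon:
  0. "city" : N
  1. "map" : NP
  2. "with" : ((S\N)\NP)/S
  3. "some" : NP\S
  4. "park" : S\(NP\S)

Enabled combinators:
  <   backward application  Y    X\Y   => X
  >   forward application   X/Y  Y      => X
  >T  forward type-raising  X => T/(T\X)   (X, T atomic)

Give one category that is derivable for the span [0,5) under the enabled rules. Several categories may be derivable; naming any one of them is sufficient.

[0,5] S   <
  [0,1] "city" : N
  [1,5] S\N   <
    [1,2] "map" : NP
    [2,5] (S\N)\NP   >
      [2,3] "with" : ((S\N)\NP)/S
      [3,5] S   <
        [3,4] "some" : NP\S
        [4,5] "park" : S\(NP\S)

S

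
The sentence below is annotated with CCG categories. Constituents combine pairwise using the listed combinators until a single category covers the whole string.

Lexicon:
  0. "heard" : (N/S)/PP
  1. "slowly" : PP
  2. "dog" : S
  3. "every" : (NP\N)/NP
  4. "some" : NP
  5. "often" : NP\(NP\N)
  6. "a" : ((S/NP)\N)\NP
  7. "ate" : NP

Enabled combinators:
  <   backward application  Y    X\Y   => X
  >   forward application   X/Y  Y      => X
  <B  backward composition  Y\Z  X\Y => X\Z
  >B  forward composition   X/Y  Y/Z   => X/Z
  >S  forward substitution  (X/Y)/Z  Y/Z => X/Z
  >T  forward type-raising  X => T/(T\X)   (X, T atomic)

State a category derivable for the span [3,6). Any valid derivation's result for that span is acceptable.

NP

[0,8] S   >
  [0,7] S/NP   <
    [0,3] N   >
      [0,2] N/S   >
        [0,1] "heard" : (N/S)/PP
        [1,2] "slowly" : PP
      [2,3] "dog" : S
    [3,7] (S/NP)\N   <
      [3,6] NP   <
        [3,5] NP\N   >
          [3,4] "every" : (NP\N)/NP
          [4,5] "some" : NP
        [5,6] "often" : NP\(NP\N)
      [6,7] "a" : ((S/NP)\N)\NP
  [7,8] "ate" : NP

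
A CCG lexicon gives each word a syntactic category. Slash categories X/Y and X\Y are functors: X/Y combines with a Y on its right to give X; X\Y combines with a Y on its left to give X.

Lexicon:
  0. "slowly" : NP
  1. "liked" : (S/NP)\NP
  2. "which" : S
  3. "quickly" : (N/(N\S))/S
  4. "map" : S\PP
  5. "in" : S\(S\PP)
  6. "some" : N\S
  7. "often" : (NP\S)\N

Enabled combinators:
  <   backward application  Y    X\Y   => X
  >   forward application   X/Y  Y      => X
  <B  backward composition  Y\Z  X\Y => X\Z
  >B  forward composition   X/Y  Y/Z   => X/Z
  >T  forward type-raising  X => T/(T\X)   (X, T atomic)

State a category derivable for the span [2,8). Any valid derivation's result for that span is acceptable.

NP

[0,8] S   >
  [0,2] S/NP   <
    [0,1] "slowly" : NP
    [1,2] "liked" : (S/NP)\NP
  [2,8] NP   <
    [2,3] "which" : S
    [3,8] NP\S   <
      [3,7] N   >
        [3,6] N/(N\S)   >
          [3,4] "quickly" : (N/(N\S))/S
          [4,6] S   <
            [4,5] "map" : S\PP
            [5,6] "in" : S\(S\PP)
        [6,7] "some" : N\S
      [7,8] "often" : (NP\S)\N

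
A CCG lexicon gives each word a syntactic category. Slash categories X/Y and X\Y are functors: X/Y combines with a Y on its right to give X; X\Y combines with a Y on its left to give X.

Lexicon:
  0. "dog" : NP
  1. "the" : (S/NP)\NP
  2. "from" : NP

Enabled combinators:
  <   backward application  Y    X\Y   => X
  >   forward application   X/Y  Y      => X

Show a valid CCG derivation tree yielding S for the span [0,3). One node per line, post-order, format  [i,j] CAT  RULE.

[0,1] NP  lex  "dog"
[1,2] (S/NP)\NP  lex  "the"
[0,2] S/NP  <  k=1
[2,3] NP  lex  "from"
[0,3] S  >  k=2

[0,3] S   >
  [0,2] S/NP   <
    [0,1] "dog" : NP
    [1,2] "the" : (S/NP)\NP
  [2,3] "from" : NP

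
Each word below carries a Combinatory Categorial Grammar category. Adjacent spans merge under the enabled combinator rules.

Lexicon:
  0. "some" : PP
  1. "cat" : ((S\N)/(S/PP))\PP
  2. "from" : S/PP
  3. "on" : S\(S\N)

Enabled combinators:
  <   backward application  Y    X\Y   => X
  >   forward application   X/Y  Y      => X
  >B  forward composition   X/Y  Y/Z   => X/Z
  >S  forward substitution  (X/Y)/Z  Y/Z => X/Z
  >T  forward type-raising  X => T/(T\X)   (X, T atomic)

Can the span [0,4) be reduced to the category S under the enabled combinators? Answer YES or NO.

YES

[0,4] S   <
  [0,3] S\N   >
    [0,2] (S\N)/(S/PP)   <
      [0,1] "some" : PP
      [1,2] "cat" : ((S\N)/(S/PP))\PP
    [2,3] "from" : S/PP
  [3,4] "on" : S\(S\N)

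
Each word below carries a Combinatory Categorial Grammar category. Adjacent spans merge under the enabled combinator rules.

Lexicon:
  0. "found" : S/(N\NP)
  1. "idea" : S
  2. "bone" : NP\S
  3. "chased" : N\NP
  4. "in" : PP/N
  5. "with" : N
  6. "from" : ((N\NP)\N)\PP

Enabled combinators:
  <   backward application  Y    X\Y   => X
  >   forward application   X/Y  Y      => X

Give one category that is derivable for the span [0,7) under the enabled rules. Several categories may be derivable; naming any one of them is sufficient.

[0,7] S   >
  [0,1] "found" : S/(N\NP)
  [1,7] N\NP   <
    [1,4] N   <
      [1,3] NP   <
        [1,2] "idea" : S
        [2,3] "bone" : NP\S
      [3,4] "chased" : N\NP
    [4,7] (N\NP)\N   <
      [4,6] PP   >
        [4,5] "in" : PP/N
        [5,6] "with" : N
      [6,7] "from" : ((N\NP)\N)\PP

S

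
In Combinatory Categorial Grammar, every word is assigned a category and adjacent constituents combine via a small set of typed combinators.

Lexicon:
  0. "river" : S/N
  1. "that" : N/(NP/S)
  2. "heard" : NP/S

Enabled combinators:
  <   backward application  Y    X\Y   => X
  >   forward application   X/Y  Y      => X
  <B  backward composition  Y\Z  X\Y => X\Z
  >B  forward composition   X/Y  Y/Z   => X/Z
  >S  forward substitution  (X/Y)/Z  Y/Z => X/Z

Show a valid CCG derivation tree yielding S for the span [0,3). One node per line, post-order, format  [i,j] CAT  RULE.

[0,3] S   >
  [0,1] "river" : S/N
  [1,3] N   >
    [1,2] "that" : N/(NP/S)
    [2,3] "heard" : NP/S

[0,1] S/N  lex  "river"
[1,2] N/(NP/S)  lex  "that"
[2,3] NP/S  lex  "heard"
[1,3] N  >  k=2
[0,3] S  >  k=1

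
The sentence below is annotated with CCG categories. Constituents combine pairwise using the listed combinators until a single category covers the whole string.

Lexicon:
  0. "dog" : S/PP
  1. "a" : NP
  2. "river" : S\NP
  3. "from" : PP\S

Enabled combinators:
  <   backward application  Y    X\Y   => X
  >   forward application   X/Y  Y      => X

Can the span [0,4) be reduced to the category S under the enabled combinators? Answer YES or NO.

[0,4] S   >
  [0,1] "dog" : S/PP
  [1,4] PP   <
    [1,3] S   <
      [1,2] "a" : NP
      [2,3] "river" : S\NP
    [3,4] "from" : PP\S

YES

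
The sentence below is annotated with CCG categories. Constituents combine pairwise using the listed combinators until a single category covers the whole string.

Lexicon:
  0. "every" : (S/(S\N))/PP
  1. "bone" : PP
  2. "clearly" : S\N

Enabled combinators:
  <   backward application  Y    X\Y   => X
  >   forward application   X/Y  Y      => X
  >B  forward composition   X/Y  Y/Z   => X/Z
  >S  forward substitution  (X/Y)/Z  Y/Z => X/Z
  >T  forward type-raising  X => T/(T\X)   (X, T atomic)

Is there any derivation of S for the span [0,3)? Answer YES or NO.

YES

[0,3] S   >
  [0,2] S/(S\N)   >
    [0,1] "every" : (S/(S\N))/PP
    [1,2] "bone" : PP
  [2,3] "clearly" : S\N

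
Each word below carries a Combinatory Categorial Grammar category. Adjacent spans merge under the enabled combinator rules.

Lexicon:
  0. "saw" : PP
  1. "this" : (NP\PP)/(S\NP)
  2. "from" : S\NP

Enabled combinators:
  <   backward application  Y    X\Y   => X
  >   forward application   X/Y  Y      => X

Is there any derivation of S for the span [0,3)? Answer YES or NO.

NO

PP (NP\PP)/(S\NP) S\NP
CKY chart[0,3] = {NP}; S ∉ chart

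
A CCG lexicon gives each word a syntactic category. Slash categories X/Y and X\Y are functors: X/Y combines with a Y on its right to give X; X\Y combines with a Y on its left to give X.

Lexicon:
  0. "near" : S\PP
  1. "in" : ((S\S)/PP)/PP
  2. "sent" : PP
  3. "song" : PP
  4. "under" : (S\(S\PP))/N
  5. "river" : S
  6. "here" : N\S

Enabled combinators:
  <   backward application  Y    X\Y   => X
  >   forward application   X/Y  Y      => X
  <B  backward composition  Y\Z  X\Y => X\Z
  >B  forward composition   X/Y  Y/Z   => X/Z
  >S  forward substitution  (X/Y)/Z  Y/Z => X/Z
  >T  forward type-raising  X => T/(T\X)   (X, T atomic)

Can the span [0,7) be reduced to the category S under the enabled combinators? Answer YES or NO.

YES

[0,7] S   <
  [0,4] S\PP   <B
    [0,1] "near" : S\PP
    [1,4] S\S   >
      [1,3] (S\S)/PP   >
        [1,2] "in" : ((S\S)/PP)/PP
        [2,3] "sent" : PP
      [3,4] "song" : PP
  [4,7] S\(S\PP)   >
    [4,5] "under" : (S\(S\PP))/N
    [5,7] N   <
      [5,6] "river" : S
      [6,7] "here" : N\S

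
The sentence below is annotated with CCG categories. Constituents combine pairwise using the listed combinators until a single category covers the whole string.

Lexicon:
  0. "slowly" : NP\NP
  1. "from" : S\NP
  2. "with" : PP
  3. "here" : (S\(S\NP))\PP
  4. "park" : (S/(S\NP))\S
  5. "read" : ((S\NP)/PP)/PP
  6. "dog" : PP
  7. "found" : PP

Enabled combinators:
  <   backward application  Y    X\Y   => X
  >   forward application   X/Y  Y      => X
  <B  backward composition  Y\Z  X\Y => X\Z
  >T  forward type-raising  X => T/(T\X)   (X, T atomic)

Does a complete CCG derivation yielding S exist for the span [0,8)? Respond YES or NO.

[0,8] S   >
  [0,5] S/(S\NP)   <
    [0,4] S   <
      [0,2] S\NP   <B
        [0,1] "slowly" : NP\NP
        [1,2] "from" : S\NP
      [2,4] S\(S\NP)   <
        [2,3] "with" : PP
        [3,4] "here" : (S\(S\NP))\PP
    [4,5] "park" : (S/(S\NP))\S
  [5,8] S\NP   >
    [5,7] (S\NP)/PP   >
      [5,6] "read" : ((S\NP)/PP)/PP
      [6,7] "dog" : PP
    [7,8] "found" : PP

YES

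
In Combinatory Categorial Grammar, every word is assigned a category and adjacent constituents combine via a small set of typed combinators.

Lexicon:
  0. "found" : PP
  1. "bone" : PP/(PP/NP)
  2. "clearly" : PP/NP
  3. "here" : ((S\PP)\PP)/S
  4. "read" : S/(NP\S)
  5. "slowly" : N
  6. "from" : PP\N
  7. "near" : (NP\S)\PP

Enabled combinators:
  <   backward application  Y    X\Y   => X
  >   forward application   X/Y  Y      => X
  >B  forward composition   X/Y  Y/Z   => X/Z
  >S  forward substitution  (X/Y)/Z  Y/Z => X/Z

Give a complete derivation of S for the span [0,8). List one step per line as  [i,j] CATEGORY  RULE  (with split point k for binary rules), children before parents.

[0,8] S   <
  [0,1] "found" : PP
  [1,8] S\PP   <
    [1,3] PP   >
      [1,2] "bone" : PP/(PP/NP)
      [2,3] "clearly" : PP/NP
    [3,8] (S\PP)\PP   >
      [3,4] "here" : ((S\PP)\PP)/S
      [4,8] S   >
        [4,5] "read" : S/(NP\S)
        [5,8] NP\S   <
          [5,7] PP   <
            [5,6] "slowly" : N
            [6,7] "from" : PP\N
          [7,8] "near" : (NP\S)\PP

[0,1] PP  lex  "found"
[1,2] PP/(PP/NP)  lex  "bone"
[2,3] PP/NP  lex  "clearly"
[1,3] PP  >  k=2
[3,4] ((S\PP)\PP)/S  lex  "here"
[4,5] S/(NP\S)  lex  "read"
[5,6] N  lex  "slowly"
[6,7] PP\N  lex  "from"
[5,7] PP  <  k=6
[7,8] (NP\S)\PP  lex  "near"
[5,8] NP\S  <  k=7
[4,8] S  >  k=5
[3,8] (S\PP)\PP  >  k=4
[1,8] S\PP  <  k=3
[0,8] S  <  k=1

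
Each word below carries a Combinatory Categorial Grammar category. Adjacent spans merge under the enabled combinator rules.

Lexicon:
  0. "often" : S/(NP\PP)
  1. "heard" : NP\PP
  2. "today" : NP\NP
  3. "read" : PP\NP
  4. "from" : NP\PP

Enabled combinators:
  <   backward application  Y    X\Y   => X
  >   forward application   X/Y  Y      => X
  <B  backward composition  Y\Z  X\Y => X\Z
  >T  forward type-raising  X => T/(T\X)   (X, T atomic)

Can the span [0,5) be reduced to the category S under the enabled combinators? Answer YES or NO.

[0,5] S   >
  [0,1] "often" : S/(NP\PP)
  [1,5] NP\PP   <B
    [1,2] "heard" : NP\PP
    [2,5] NP\NP   <B
      [2,3] "today" : NP\NP
      [3,5] NP\NP   <B
        [3,4] "read" : PP\NP
        [4,5] "from" : NP\PP

YES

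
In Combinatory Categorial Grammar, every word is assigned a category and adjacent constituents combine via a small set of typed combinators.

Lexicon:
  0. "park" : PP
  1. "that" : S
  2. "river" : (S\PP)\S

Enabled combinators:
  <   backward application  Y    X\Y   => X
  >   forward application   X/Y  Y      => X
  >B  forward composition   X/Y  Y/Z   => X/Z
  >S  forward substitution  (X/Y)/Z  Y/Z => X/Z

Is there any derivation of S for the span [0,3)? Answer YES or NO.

YES

[0,3] S   <
  [0,1] "park" : PP
  [1,3] S\PP   <
    [1,2] "that" : S
    [2,3] "river" : (S\PP)\S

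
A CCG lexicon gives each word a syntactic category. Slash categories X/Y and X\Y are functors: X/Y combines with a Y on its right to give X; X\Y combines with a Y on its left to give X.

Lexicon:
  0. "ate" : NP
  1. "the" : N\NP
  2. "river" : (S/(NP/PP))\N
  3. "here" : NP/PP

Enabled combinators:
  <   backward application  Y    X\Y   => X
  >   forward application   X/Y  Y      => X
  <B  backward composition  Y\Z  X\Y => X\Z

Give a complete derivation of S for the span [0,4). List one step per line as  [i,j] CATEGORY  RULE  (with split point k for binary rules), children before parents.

[0,1] NP  lex  "ate"
[1,2] N\NP  lex  "the"
[0,2] N  <  k=1
[2,3] (S/(NP/PP))\N  lex  "river"
[0,3] S/(NP/PP)  <  k=2
[3,4] NP/PP  lex  "here"
[0,4] S  >  k=3

[0,4] S   >
  [0,3] S/(NP/PP)   <
    [0,2] N   <
      [0,1] "ate" : NP
      [1,2] "the" : N\NP
    [2,3] "river" : (S/(NP/PP))\N
  [3,4] "here" : NP/PP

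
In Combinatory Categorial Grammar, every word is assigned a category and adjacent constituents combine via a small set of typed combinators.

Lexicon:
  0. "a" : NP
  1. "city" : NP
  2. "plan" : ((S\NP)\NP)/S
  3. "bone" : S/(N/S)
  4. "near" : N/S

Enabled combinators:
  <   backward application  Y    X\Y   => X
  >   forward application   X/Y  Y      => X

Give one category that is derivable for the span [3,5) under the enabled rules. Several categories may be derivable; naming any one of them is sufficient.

[0,5] S   <
  [0,1] "a" : NP
  [1,5] S\NP   <
    [1,2] "city" : NP
    [2,5] (S\NP)\NP   >
      [2,3] "plan" : ((S\NP)\NP)/S
      [3,5] S   >
        [3,4] "bone" : S/(N/S)
        [4,5] "near" : N/S

S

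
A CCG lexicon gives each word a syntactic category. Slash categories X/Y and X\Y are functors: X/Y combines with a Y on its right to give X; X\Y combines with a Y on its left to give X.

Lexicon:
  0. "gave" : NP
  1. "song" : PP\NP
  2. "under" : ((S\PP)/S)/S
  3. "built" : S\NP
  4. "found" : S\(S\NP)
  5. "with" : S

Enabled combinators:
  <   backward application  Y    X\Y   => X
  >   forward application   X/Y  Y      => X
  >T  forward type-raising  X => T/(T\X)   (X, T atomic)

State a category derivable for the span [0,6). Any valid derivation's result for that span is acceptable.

S

[0,6] S   <
  [0,2] PP   <
    [0,1] "gave" : NP
    [1,2] "song" : PP\NP
  [2,6] S\PP   >
    [2,5] (S\PP)/S   >
      [2,3] "under" : ((S\PP)/S)/S
      [3,5] S   <
        [3,4] "built" : S\NP
        [4,5] "found" : S\(S\NP)
    [5,6] "with" : S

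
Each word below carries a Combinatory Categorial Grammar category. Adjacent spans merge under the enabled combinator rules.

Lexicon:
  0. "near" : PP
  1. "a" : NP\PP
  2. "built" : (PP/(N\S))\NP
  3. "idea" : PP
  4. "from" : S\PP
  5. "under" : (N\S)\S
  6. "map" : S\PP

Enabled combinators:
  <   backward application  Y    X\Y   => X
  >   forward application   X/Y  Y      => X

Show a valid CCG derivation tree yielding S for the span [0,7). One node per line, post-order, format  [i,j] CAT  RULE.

[0,7] S   <
  [0,6] PP   >
    [0,3] PP/(N\S)   <
      [0,2] NP   <
        [0,1] "near" : PP
        [1,2] "a" : NP\PP
      [2,3] "built" : (PP/(N\S))\NP
    [3,6] N\S   <
      [3,5] S   <
        [3,4] "idea" : PP
        [4,5] "from" : S\PP
      [5,6] "under" : (N\S)\S
  [6,7] "map" : S\PP

[0,1] PP  lex  "near"
[1,2] NP\PP  lex  "a"
[0,2] NP  <  k=1
[2,3] (PP/(N\S))\NP  lex  "built"
[0,3] PP/(N\S)  <  k=2
[3,4] PP  lex  "idea"
[4,5] S\PP  lex  "from"
[3,5] S  <  k=4
[5,6] (N\S)\S  lex  "under"
[3,6] N\S  <  k=5
[0,6] PP  >  k=3
[6,7] S\PP  lex  "map"
[0,7] S  <  k=6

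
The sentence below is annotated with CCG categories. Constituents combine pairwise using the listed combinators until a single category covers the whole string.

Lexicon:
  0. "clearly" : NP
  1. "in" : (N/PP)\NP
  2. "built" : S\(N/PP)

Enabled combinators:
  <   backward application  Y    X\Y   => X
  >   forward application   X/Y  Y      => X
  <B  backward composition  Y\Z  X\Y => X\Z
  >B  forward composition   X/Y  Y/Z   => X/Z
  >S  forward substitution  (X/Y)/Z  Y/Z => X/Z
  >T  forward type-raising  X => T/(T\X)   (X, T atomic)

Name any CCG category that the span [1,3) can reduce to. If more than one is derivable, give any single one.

[0,3] S   <
  [0,1] "clearly" : NP
  [1,3] S\NP   <B
    [1,2] "in" : (N/PP)\NP
    [2,3] "built" : S\(N/PP)

S\NP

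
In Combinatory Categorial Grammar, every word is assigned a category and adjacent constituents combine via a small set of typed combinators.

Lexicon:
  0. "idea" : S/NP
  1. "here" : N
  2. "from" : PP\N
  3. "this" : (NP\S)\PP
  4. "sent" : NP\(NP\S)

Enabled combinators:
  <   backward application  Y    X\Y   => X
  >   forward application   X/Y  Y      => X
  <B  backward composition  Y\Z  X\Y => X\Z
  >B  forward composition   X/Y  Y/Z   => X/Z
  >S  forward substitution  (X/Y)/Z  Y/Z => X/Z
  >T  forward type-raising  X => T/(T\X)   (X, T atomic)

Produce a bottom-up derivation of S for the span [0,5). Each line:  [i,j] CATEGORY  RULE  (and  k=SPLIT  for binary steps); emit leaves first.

[0,1] S/NP  lex  "idea"
[1,2] N  lex  "here"
[2,3] PP\N  lex  "from"
[1,3] PP  <  k=2
[3,4] (NP\S)\PP  lex  "this"
[4,5] NP\(NP\S)  lex  "sent"
[3,5] NP\PP  <B  k=4
[1,5] NP  <  k=3
[0,5] S  >  k=1

[0,5] S   >
  [0,1] "idea" : S/NP
  [1,5] NP   <
    [1,3] PP   <
      [1,2] "here" : N
      [2,3] "from" : PP\N
    [3,5] NP\PP   <B
      [3,4] "this" : (NP\S)\PP
      [4,5] "sent" : NP\(NP\S)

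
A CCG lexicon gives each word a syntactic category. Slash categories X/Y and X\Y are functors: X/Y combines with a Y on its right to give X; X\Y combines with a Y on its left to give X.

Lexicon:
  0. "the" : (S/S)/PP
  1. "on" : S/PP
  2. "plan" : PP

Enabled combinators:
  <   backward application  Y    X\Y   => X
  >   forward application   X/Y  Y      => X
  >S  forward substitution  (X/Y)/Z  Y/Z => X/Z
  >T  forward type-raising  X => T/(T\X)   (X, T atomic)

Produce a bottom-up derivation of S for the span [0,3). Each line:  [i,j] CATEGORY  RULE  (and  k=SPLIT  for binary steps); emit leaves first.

[0,1] (S/S)/PP  lex  "the"
[1,2] S/PP  lex  "on"
[0,2] S/PP  >S  k=1
[2,3] PP  lex  "plan"
[0,3] S  >  k=2

[0,3] S   >
  [0,2] S/PP   >S
    [0,1] "the" : (S/S)/PP
    [1,2] "on" : S/PP
  [2,3] "plan" : PP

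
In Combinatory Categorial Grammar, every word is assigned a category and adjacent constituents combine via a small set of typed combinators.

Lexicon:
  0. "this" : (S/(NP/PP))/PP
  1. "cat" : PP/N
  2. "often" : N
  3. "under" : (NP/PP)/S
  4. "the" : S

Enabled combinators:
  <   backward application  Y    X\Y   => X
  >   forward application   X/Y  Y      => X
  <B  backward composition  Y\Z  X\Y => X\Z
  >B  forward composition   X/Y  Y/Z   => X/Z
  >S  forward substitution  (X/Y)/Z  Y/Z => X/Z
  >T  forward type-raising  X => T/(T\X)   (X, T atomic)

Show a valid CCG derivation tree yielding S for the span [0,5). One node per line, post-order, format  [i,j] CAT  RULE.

[0,5] S   >
  [0,3] S/(NP/PP)   >
    [0,1] "this" : (S/(NP/PP))/PP
    [1,3] PP   >
      [1,2] "cat" : PP/N
      [2,3] "often" : N
  [3,5] NP/PP   >
    [3,4] "under" : (NP/PP)/S
    [4,5] "the" : S

[0,1] (S/(NP/PP))/PP  lex  "this"
[1,2] PP/N  lex  "cat"
[2,3] N  lex  "often"
[1,3] PP  >  k=2
[0,3] S/(NP/PP)  >  k=1
[3,4] (NP/PP)/S  lex  "under"
[4,5] S  lex  "the"
[3,5] NP/PP  >  k=4
[0,5] S  >  k=3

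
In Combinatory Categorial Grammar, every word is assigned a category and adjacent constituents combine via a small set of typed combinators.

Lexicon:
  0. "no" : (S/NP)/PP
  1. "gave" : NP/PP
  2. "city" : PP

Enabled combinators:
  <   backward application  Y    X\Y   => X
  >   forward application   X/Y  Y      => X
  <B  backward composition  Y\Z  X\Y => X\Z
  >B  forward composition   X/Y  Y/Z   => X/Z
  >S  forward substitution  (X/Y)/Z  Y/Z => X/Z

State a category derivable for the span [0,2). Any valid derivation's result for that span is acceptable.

[0,3] S   >
  [0,2] S/PP   >S
    [0,1] "no" : (S/NP)/PP
    [1,2] "gave" : NP/PP
  [2,3] "city" : PP

S/PP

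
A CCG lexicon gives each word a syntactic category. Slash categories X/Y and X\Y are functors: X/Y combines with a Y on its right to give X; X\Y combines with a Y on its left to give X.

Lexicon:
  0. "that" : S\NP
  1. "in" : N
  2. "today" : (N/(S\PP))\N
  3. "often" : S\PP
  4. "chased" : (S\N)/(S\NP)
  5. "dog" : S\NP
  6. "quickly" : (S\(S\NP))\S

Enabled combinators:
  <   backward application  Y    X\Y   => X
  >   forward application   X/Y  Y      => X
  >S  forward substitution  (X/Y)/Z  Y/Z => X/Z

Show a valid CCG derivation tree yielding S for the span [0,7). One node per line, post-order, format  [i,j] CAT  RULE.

[0,7] S   <
  [0,1] "that" : S\NP
  [1,7] S\(S\NP)   <
    [1,6] S   <
      [1,4] N   >
        [1,3] N/(S\PP)   <
          [1,2] "in" : N
          [2,3] "today" : (N/(S\PP))\N
        [3,4] "often" : S\PP
      [4,6] S\N   >
        [4,5] "chased" : (S\N)/(S\NP)
        [5,6] "dog" : S\NP
    [6,7] "quickly" : (S\(S\NP))\S

[0,1] S\NP  lex  "that"
[1,2] N  lex  "in"
[2,3] (N/(S\PP))\N  lex  "today"
[1,3] N/(S\PP)  <  k=2
[3,4] S\PP  lex  "often"
[1,4] N  >  k=3
[4,5] (S\N)/(S\NP)  lex  "chased"
[5,6] S\NP  lex  "dog"
[4,6] S\N  >  k=5
[1,6] S  <  k=4
[6,7] (S\(S\NP))\S  lex  "quickly"
[1,7] S\(S\NP)  <  k=6
[0,7] S  <  k=1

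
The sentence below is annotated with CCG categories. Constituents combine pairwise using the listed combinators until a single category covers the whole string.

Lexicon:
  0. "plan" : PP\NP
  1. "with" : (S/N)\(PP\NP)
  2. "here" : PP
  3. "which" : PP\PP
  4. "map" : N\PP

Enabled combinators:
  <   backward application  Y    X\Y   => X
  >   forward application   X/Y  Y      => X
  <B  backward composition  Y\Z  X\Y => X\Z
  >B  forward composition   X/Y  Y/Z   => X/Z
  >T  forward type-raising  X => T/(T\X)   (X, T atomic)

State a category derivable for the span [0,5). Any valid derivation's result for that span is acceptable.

S

[0,5] S   >
  [0,2] S/N   <
    [0,1] "plan" : PP\NP
    [1,2] "with" : (S/N)\(PP\NP)
  [2,5] N   >
    [2,3] N/(N\PP)   >T
      [2,3] "here" : PP
    [3,5] N\PP   <B
      [3,4] "which" : PP\PP
      [4,5] "map" : N\PP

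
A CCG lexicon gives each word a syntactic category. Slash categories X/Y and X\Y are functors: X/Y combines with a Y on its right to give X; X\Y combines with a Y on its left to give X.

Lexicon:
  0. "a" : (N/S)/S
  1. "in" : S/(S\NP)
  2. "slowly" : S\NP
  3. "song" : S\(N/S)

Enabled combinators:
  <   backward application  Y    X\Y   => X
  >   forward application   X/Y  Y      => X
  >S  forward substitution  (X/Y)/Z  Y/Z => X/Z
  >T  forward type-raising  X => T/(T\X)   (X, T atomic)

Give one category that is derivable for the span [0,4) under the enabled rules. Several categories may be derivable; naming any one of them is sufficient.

[0,4] S   <
  [0,3] N/S   >
    [0,1] "a" : (N/S)/S
    [1,3] S   >
      [1,2] "in" : S/(S\NP)
      [2,3] "slowly" : S\NP
  [3,4] "song" : S\(N/S)

S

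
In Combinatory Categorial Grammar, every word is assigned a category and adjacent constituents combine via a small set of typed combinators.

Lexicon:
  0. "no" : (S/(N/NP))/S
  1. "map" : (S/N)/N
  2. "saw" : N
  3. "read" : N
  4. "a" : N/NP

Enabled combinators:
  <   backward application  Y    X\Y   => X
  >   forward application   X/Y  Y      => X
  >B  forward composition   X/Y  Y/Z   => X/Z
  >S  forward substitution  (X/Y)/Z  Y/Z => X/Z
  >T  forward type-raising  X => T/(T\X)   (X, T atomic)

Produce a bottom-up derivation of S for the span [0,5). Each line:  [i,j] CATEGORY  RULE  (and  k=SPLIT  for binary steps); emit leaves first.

[0,5] S   >
  [0,4] S/(N/NP)   >
    [0,1] "no" : (S/(N/NP))/S
    [1,4] S   >
      [1,3] S/N   >
        [1,2] "map" : (S/N)/N
        [2,3] "saw" : N
      [3,4] "read" : N
  [4,5] "a" : N/NP

[0,1] (S/(N/NP))/S  lex  "no"
[1,2] (S/N)/N  lex  "map"
[2,3] N  lex  "saw"
[1,3] S/N  >  k=2
[3,4] N  lex  "read"
[1,4] S  >  k=3
[0,4] S/(N/NP)  >  k=1
[4,5] N/NP  lex  "a"
[0,5] S  >  k=4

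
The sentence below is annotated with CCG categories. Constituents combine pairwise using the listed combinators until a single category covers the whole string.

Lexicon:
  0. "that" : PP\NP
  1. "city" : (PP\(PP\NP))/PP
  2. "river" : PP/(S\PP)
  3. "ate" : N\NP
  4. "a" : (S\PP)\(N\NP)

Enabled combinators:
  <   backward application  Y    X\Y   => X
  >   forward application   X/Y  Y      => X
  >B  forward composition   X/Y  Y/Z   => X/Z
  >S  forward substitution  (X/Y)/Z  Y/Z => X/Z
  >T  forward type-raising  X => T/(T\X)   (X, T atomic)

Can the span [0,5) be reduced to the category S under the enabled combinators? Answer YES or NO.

PP\NP (PP\(PP\NP))/PP PP/(S\PP) N\NP (S\PP)\(N\NP)
CKY chart[0,5] = {N/(N\PP), NP/(NP\PP), PP, PP/(PP\PP), S/(S\PP)}; S ∉ chart

NO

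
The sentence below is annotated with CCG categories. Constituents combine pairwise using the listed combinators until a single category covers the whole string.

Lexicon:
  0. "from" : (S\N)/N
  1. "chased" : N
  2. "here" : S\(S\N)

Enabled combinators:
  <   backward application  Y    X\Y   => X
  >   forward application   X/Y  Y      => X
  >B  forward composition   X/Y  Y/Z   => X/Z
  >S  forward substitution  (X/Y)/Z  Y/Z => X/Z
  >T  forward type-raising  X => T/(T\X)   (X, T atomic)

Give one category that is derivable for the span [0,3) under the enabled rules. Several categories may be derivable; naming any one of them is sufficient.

[0,3] S   <
  [0,2] S\N   >
    [0,1] "from" : (S\N)/N
    [1,2] "chased" : N
  [2,3] "here" : S\(S\N)

S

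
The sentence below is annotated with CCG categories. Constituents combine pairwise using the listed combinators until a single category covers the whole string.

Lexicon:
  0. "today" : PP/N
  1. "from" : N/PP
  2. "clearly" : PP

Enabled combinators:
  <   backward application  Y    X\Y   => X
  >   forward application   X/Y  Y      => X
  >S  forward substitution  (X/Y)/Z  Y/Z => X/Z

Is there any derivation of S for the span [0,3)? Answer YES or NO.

PP/N N/PP PP
CKY chart[0,3] = {PP}; S ∉ chart

NO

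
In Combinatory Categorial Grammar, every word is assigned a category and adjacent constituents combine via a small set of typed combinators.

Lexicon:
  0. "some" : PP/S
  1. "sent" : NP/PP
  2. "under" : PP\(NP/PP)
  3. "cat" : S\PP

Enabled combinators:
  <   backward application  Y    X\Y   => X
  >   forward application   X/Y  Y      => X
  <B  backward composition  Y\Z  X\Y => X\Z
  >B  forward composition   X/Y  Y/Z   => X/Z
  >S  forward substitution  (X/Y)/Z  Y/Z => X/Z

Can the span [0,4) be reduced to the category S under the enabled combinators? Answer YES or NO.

PP/S NP/PP PP\(NP/PP) S\PP
CKY chart[0,4] = {PP}; S ∉ chart

NO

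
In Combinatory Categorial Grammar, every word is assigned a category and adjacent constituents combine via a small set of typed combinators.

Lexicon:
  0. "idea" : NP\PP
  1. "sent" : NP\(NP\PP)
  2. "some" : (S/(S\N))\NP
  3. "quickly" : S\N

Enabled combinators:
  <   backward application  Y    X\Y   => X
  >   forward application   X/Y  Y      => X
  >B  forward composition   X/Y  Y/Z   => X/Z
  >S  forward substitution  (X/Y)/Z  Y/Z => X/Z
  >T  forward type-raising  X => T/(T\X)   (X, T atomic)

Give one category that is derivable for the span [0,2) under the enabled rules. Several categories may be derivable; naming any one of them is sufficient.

[0,4] S   >
  [0,3] S/(S\N)   <
    [0,2] NP   <
      [0,1] "idea" : NP\PP
      [1,2] "sent" : NP\(NP\PP)
    [2,3] "some" : (S/(S\N))\NP
  [3,4] "quickly" : S\N

NP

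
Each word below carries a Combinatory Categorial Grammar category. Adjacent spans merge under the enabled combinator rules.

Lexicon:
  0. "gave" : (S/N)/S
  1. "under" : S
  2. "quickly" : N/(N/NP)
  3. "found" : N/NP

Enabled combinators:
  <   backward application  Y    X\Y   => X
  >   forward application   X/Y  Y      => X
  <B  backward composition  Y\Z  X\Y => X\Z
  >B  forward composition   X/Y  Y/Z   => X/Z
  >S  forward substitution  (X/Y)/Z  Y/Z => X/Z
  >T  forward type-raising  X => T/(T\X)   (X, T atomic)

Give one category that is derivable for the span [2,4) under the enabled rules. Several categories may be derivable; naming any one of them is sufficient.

[0,4] S   >
  [0,2] S/N   >
    [0,1] "gave" : (S/N)/S
    [1,2] "under" : S
  [2,4] N   >
    [2,3] "quickly" : N/(N/NP)
    [3,4] "found" : N/NP

N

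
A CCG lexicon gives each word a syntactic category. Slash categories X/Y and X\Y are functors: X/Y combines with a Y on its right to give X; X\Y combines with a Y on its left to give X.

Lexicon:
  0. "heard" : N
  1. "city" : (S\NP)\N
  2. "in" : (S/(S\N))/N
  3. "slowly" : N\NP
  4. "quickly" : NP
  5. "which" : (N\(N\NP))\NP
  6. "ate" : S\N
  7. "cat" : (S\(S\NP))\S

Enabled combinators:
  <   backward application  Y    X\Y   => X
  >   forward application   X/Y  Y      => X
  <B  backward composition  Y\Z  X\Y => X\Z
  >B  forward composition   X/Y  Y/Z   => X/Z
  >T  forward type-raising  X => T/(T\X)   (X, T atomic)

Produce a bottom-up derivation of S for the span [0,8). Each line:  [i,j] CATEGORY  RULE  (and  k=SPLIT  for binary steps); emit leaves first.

[0,8] S   <
  [0,2] S\NP   <
    [0,1] "heard" : N
    [1,2] "city" : (S\NP)\N
  [2,8] S\(S\NP)   <
    [2,7] S   >
      [2,6] S/(S\N)   >
        [2,3] "in" : (S/(S\N))/N
        [3,6] N   <
          [3,4] "slowly" : N\NP
          [4,6] N\(N\NP)   <
            [4,5] "quickly" : NP
            [5,6] "which" : (N\(N\NP))\NP
      [6,7] "ate" : S\N
    [7,8] "cat" : (S\(S\NP))\S

[0,1] N  lex  "heard"
[1,2] (S\NP)\N  lex  "city"
[0,2] S\NP  <  k=1
[2,3] (S/(S\N))/N  lex  "in"
[3,4] N\NP  lex  "slowly"
[4,5] NP  lex  "quickly"
[5,6] (N\(N\NP))\NP  lex  "which"
[4,6] N\(N\NP)  <  k=5
[3,6] N  <  k=4
[2,6] S/(S\N)  >  k=3
[6,7] S\N  lex  "ate"
[2,7] S  >  k=6
[7,8] (S\(S\NP))\S  lex  "cat"
[2,8] S\(S\NP)  <  k=7
[0,8] S  <  k=2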